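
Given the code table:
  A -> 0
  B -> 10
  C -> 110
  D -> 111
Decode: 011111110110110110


Decoding:
0 -> A
111 -> D
111 -> D
10 -> B
110 -> C
110 -> C
110 -> C


Result: ADDBCCC


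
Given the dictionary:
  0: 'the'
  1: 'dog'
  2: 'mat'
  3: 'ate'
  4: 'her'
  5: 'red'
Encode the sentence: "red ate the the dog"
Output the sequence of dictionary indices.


Look up each word in the dictionary:
  'red' -> 5
  'ate' -> 3
  'the' -> 0
  'the' -> 0
  'dog' -> 1

Encoded: [5, 3, 0, 0, 1]


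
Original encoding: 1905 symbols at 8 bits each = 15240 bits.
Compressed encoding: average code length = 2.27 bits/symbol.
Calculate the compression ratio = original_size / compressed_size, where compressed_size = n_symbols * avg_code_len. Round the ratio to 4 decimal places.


original_size = n_symbols * orig_bits = 1905 * 8 = 15240 bits
compressed_size = n_symbols * avg_code_len = 1905 * 2.27 = 4324.35 bits
ratio = original_size / compressed_size = 15240 / 4324.35 = 3.5242

Compression ratio = 3.5242


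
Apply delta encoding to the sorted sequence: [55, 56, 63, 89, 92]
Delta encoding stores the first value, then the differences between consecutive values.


First value: 55
Deltas:
  56 - 55 = 1
  63 - 56 = 7
  89 - 63 = 26
  92 - 89 = 3


Delta encoded: [55, 1, 7, 26, 3]


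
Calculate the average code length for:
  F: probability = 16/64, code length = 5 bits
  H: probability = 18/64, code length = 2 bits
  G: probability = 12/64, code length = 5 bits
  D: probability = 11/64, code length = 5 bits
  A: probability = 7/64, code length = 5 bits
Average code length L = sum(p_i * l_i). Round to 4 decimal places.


Weighted contributions p_i * l_i:
  F: (16/64) * 5 = 80/64
  H: (18/64) * 2 = 36/64
  G: (12/64) * 5 = 60/64
  D: (11/64) * 5 = 55/64
  A: (7/64) * 5 = 35/64
Sum = (80 + 36 + 60 + 55 + 35)/64 = 266/64

L = 266/64 = 4.1563 bits/symbol


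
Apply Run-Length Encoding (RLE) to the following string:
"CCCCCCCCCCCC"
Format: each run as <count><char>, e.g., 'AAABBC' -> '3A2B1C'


Scanning runs left to right:
  i=0: run of 'C' x 12 -> '12C'

RLE = 12C


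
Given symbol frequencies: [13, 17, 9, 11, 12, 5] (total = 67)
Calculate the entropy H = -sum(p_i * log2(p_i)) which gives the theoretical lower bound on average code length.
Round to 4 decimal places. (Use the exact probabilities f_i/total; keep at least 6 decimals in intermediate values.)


Per-symbol terms -p_i * log2(p_i) with p_i = f_i/67:
  p = 13/67 = 0.194030: log2(p) = -2.365649, -p*log2(p) = 0.459007
  p = 17/67 = 0.253731: log2(p) = -1.978626, -p*log2(p) = 0.502040
  p = 9/67 = 0.134328: log2(p) = -2.896164, -p*log2(p) = 0.389037
  p = 11/67 = 0.164179: log2(p) = -2.606658, -p*log2(p) = 0.427959
  p = 12/67 = 0.179104: log2(p) = -2.481127, -p*log2(p) = 0.444381
  p = 5/67 = 0.074627: log2(p) = -3.744161, -p*log2(p) = 0.279415
H = 0.459007 + 0.502040 + 0.389037 + 0.427959 + 0.444381 + 0.279415 = 2.501839

H = 2.5018 bits/symbol


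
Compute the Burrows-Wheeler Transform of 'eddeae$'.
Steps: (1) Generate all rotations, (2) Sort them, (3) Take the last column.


Rotations (sorted):
  0: $eddeae -> last char: e
  1: ae$edde -> last char: e
  2: ddeae$e -> last char: e
  3: deae$ed -> last char: d
  4: e$eddea -> last char: a
  5: eae$edd -> last char: d
  6: eddeae$ -> last char: $


BWT = eeedad$


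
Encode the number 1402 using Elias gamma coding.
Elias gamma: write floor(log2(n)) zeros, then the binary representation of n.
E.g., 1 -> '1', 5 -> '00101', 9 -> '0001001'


num_bits = floor(log2(1402)) + 1 = 11
leading_zeros = num_bits - 1 = 10
binary(1402) = 10101111010

Elias gamma(1402) = '0000000000' + '10101111010' = 000000000010101111010 (21 bits)


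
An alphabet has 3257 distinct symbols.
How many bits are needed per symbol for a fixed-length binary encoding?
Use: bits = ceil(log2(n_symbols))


log2(3257) = 11.6693
Bracket: 2^11 = 2048 < 3257 <= 2^12 = 4096
So ceil(log2(3257)) = 12

bits = ceil(log2(3257)) = ceil(11.6693) = 12 bits


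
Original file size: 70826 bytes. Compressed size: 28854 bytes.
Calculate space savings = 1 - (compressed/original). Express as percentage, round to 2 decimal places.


ratio = compressed/original = 28854/70826 = 0.407393
savings = 1 - ratio = 1 - 0.407393 = 0.592607
as a percentage: 0.592607 * 100 = 59.26%

Space savings = 1 - 28854/70826 = 59.26%


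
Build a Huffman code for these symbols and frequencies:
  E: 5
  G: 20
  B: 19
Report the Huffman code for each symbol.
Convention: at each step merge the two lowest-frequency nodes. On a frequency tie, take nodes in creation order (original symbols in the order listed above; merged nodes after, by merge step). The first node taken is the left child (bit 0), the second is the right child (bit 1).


Huffman tree construction:
Step 1: Merge E(5) + B(19) = 24
Step 2: Merge G(20) + (E+B)(24) = 44
Read each symbol's code off the tree from the root (left child = 0, right child = 1).

Codes:
  E: 10 (length 2)
  G: 0 (length 1)
  B: 11 (length 2)
Average code length: 68/44 = 1.5455 bits/symbol


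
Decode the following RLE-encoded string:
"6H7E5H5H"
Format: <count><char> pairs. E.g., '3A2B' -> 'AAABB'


Expanding each <count><char> pair:
  6H -> 'HHHHHH'
  7E -> 'EEEEEEE'
  5H -> 'HHHHH'
  5H -> 'HHHHH'

Decoded = HHHHHHEEEEEEEHHHHHHHHHH


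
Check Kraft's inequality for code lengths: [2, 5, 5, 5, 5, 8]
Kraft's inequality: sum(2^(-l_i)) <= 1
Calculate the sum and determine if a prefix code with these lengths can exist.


Sum = 2^(-2) + 2^(-5) + 2^(-5) + 2^(-5) + 2^(-5) + 2^(-8)
    = 0.25 + 0.03125 + 0.03125 + 0.03125 + 0.03125 + 0.00390625
    = 97/256 = 0.37890625
Since 0.37890625 <= 1, Kraft's inequality IS satisfied.
A prefix code with these lengths CAN exist.

Kraft sum = 0.37890625. Satisfied.


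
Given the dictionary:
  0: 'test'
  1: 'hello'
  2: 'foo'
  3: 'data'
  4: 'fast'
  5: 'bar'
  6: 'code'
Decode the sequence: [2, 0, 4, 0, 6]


Look up each index in the dictionary:
  2 -> 'foo'
  0 -> 'test'
  4 -> 'fast'
  0 -> 'test'
  6 -> 'code'

Decoded: "foo test fast test code"


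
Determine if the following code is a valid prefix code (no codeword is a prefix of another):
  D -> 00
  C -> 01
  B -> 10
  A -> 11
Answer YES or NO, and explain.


Checking each pair (does one codeword prefix another?):
  D='00' vs C='01': no prefix
  D='00' vs B='10': no prefix
  D='00' vs A='11': no prefix
  C='01' vs D='00': no prefix
  C='01' vs B='10': no prefix
  C='01' vs A='11': no prefix
  B='10' vs D='00': no prefix
  B='10' vs C='01': no prefix
  B='10' vs A='11': no prefix
  A='11' vs D='00': no prefix
  A='11' vs C='01': no prefix
  A='11' vs B='10': no prefix
No violation found over all pairs.

YES -- this is a valid prefix code. No codeword is a prefix of any other codeword.


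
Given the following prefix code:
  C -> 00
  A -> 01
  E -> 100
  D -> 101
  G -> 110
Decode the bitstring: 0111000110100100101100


Decoding step by step:
Bits 01 -> A
Bits 110 -> G
Bits 00 -> C
Bits 110 -> G
Bits 100 -> E
Bits 100 -> E
Bits 101 -> D
Bits 100 -> E


Decoded message: AGCGEEDE


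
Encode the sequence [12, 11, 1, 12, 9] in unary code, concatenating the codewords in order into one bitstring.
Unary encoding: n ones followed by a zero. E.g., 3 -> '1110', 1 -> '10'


Encode each number as n ones followed by a terminating 0:
  12 -> 1111111111110 (13 bits)
  11 -> 111111111110 (12 bits)
  1 -> 10 (2 bits)
  12 -> 1111111111110 (13 bits)
  9 -> 1111111110 (10 bits)
Total length = 13 + 12 + 2 + 13 + 10 = 50 bits.

Unary([12, 11, 1, 12, 9]) = 11111111111101111111111101011111111111101111111110 (50 bits)


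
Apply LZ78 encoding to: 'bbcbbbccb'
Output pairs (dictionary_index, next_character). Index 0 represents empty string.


LZ78 encoding steps:
Dictionary: {0: ''}
Step 1: w='' (idx 0), next='b' -> output (0, 'b'), add 'b' as idx 1
Step 2: w='b' (idx 1), next='c' -> output (1, 'c'), add 'bc' as idx 2
Step 3: w='b' (idx 1), next='b' -> output (1, 'b'), add 'bb' as idx 3
Step 4: w='bc' (idx 2), next='c' -> output (2, 'c'), add 'bcc' as idx 4
Step 5: w='b' (idx 1), end of input -> output (1, '')


Encoded: [(0, 'b'), (1, 'c'), (1, 'b'), (2, 'c'), (1, '')]


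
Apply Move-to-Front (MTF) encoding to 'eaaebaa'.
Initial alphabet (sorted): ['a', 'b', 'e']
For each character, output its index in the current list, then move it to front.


MTF encoding:
'e': index 2 in ['a', 'b', 'e'] -> ['e', 'a', 'b']
'a': index 1 in ['e', 'a', 'b'] -> ['a', 'e', 'b']
'a': index 0 in ['a', 'e', 'b'] -> ['a', 'e', 'b']
'e': index 1 in ['a', 'e', 'b'] -> ['e', 'a', 'b']
'b': index 2 in ['e', 'a', 'b'] -> ['b', 'e', 'a']
'a': index 2 in ['b', 'e', 'a'] -> ['a', 'b', 'e']
'a': index 0 in ['a', 'b', 'e'] -> ['a', 'b', 'e']


Output: [2, 1, 0, 1, 2, 2, 0]


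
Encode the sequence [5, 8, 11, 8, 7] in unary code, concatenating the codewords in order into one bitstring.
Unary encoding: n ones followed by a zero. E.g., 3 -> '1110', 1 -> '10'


Encode each number as n ones followed by a terminating 0:
  5 -> 111110 (6 bits)
  8 -> 111111110 (9 bits)
  11 -> 111111111110 (12 bits)
  8 -> 111111110 (9 bits)
  7 -> 11111110 (8 bits)
Total length = 6 + 9 + 12 + 9 + 8 = 44 bits.

Unary([5, 8, 11, 8, 7]) = 11111011111111011111111111011111111011111110 (44 bits)


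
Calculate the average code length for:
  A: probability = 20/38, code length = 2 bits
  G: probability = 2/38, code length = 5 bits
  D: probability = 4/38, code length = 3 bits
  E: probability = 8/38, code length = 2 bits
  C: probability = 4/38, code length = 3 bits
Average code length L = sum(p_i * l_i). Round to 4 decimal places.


Weighted contributions p_i * l_i:
  A: (20/38) * 2 = 40/38
  G: (2/38) * 5 = 10/38
  D: (4/38) * 3 = 12/38
  E: (8/38) * 2 = 16/38
  C: (4/38) * 3 = 12/38
Sum = (40 + 10 + 12 + 16 + 12)/38 = 90/38

L = 90/38 = 2.3684 bits/symbol


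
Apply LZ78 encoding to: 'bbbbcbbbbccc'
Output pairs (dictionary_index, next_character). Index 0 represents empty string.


LZ78 encoding steps:
Dictionary: {0: ''}
Step 1: w='' (idx 0), next='b' -> output (0, 'b'), add 'b' as idx 1
Step 2: w='b' (idx 1), next='b' -> output (1, 'b'), add 'bb' as idx 2
Step 3: w='b' (idx 1), next='c' -> output (1, 'c'), add 'bc' as idx 3
Step 4: w='bb' (idx 2), next='b' -> output (2, 'b'), add 'bbb' as idx 4
Step 5: w='bc' (idx 3), next='c' -> output (3, 'c'), add 'bcc' as idx 5
Step 6: w='' (idx 0), next='c' -> output (0, 'c'), add 'c' as idx 6


Encoded: [(0, 'b'), (1, 'b'), (1, 'c'), (2, 'b'), (3, 'c'), (0, 'c')]


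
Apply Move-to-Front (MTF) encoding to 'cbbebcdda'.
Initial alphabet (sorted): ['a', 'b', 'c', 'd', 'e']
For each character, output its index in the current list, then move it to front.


MTF encoding:
'c': index 2 in ['a', 'b', 'c', 'd', 'e'] -> ['c', 'a', 'b', 'd', 'e']
'b': index 2 in ['c', 'a', 'b', 'd', 'e'] -> ['b', 'c', 'a', 'd', 'e']
'b': index 0 in ['b', 'c', 'a', 'd', 'e'] -> ['b', 'c', 'a', 'd', 'e']
'e': index 4 in ['b', 'c', 'a', 'd', 'e'] -> ['e', 'b', 'c', 'a', 'd']
'b': index 1 in ['e', 'b', 'c', 'a', 'd'] -> ['b', 'e', 'c', 'a', 'd']
'c': index 2 in ['b', 'e', 'c', 'a', 'd'] -> ['c', 'b', 'e', 'a', 'd']
'd': index 4 in ['c', 'b', 'e', 'a', 'd'] -> ['d', 'c', 'b', 'e', 'a']
'd': index 0 in ['d', 'c', 'b', 'e', 'a'] -> ['d', 'c', 'b', 'e', 'a']
'a': index 4 in ['d', 'c', 'b', 'e', 'a'] -> ['a', 'd', 'c', 'b', 'e']


Output: [2, 2, 0, 4, 1, 2, 4, 0, 4]


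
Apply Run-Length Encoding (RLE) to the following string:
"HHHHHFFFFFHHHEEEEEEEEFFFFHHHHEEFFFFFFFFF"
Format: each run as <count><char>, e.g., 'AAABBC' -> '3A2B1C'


Scanning runs left to right:
  i=0: run of 'H' x 5 -> '5H'
  i=5: run of 'F' x 5 -> '5F'
  i=10: run of 'H' x 3 -> '3H'
  i=13: run of 'E' x 8 -> '8E'
  i=21: run of 'F' x 4 -> '4F'
  i=25: run of 'H' x 4 -> '4H'
  i=29: run of 'E' x 2 -> '2E'
  i=31: run of 'F' x 9 -> '9F'

RLE = 5H5F3H8E4F4H2E9F


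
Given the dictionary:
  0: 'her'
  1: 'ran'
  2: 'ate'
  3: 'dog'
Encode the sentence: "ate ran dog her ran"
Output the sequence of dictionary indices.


Look up each word in the dictionary:
  'ate' -> 2
  'ran' -> 1
  'dog' -> 3
  'her' -> 0
  'ran' -> 1

Encoded: [2, 1, 3, 0, 1]


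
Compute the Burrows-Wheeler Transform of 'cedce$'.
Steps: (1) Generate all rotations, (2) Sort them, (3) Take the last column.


Rotations (sorted):
  0: $cedce -> last char: e
  1: ce$ced -> last char: d
  2: cedce$ -> last char: $
  3: dce$ce -> last char: e
  4: e$cedc -> last char: c
  5: edce$c -> last char: c


BWT = ed$ecc


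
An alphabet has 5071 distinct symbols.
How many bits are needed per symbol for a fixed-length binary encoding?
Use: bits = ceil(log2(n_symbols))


log2(5071) = 12.3081
Bracket: 2^12 = 4096 < 5071 <= 2^13 = 8192
So ceil(log2(5071)) = 13

bits = ceil(log2(5071)) = ceil(12.3081) = 13 bits


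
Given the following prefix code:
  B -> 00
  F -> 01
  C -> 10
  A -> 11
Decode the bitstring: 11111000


Decoding step by step:
Bits 11 -> A
Bits 11 -> A
Bits 10 -> C
Bits 00 -> B


Decoded message: AACB


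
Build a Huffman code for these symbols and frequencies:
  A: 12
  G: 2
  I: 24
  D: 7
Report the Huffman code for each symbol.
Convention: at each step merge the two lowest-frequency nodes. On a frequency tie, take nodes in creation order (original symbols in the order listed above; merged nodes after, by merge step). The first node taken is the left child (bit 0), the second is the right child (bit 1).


Huffman tree construction:
Step 1: Merge G(2) + D(7) = 9
Step 2: Merge (G+D)(9) + A(12) = 21
Step 3: Merge ((G+D)+A)(21) + I(24) = 45
Read each symbol's code off the tree from the root (left child = 0, right child = 1).

Codes:
  A: 01 (length 2)
  G: 000 (length 3)
  I: 1 (length 1)
  D: 001 (length 3)
Average code length: 75/45 = 1.6667 bits/symbol


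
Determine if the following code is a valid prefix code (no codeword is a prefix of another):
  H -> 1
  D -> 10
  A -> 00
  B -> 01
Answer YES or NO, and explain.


Checking each pair (does one codeword prefix another?):
  H='1' vs D='10': prefix -- VIOLATION

NO -- this is NOT a valid prefix code. H (1) is a prefix of D (10).


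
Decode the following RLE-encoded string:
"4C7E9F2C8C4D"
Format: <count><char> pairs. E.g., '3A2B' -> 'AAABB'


Expanding each <count><char> pair:
  4C -> 'CCCC'
  7E -> 'EEEEEEE'
  9F -> 'FFFFFFFFF'
  2C -> 'CC'
  8C -> 'CCCCCCCC'
  4D -> 'DDDD'

Decoded = CCCCEEEEEEEFFFFFFFFFCCCCCCCCCCDDDD


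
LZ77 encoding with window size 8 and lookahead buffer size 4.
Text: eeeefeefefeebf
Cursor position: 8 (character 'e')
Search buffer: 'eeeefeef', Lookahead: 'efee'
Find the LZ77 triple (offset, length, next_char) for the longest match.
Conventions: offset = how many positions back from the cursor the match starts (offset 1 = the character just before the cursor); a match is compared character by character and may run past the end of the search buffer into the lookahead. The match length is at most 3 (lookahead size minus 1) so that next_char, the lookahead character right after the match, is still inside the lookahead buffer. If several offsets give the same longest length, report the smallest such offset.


Try each offset into the search buffer:
  offset=1 (pos 7, char 'f'): match length 0
  offset=2 (pos 6, char 'e'): match length 3
  offset=3 (pos 5, char 'e'): match length 1
  offset=4 (pos 4, char 'f'): match length 0
  offset=5 (pos 3, char 'e'): match length 3
  offset=6 (pos 2, char 'e'): match length 1
  offset=7 (pos 1, char 'e'): match length 1
  offset=8 (pos 0, char 'e'): match length 1
Longest match has length 3, found at offsets 2, 5; take the smallest, offset 2.
next_char = character at position 8 + 3 = 11 -> 'e'

Best match: offset=2, length=3 (matching 'efe' starting at position 6)
LZ77 triple: (2, 3, 'e')


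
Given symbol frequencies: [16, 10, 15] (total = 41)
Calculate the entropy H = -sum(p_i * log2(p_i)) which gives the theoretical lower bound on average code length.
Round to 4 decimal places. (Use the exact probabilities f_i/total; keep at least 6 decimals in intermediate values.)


Per-symbol terms -p_i * log2(p_i) with p_i = f_i/41:
  p = 16/41 = 0.390244: log2(p) = -1.357552, -p*log2(p) = 0.529776
  p = 10/41 = 0.243902: log2(p) = -2.035624, -p*log2(p) = 0.496494
  p = 15/41 = 0.365854: log2(p) = -1.450661, -p*log2(p) = 0.530730
H = 0.529776 + 0.496494 + 0.530730 = 1.557000

H = 1.557 bits/symbol


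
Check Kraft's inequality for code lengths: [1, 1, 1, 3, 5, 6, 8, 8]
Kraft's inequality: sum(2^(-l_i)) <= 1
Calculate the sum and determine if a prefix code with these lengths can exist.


Sum = 2^(-1) + 2^(-1) + 2^(-1) + 2^(-3) + 2^(-5) + 2^(-6) + 2^(-8) + 2^(-8)
    = 0.5 + 0.5 + 0.5 + 0.125 + 0.03125 + 0.015625 + 0.00390625 + 0.00390625
    = 430/256 = 1.6796875
Since 1.6796875 > 1, Kraft's inequality is NOT satisfied.
A prefix code with these lengths CANNOT exist.

Kraft sum = 1.6796875. Not satisfied.


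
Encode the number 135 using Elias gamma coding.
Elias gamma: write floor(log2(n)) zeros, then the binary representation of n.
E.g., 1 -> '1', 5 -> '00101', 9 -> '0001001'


num_bits = floor(log2(135)) + 1 = 8
leading_zeros = num_bits - 1 = 7
binary(135) = 10000111

Elias gamma(135) = '0000000' + '10000111' = 000000010000111 (15 bits)


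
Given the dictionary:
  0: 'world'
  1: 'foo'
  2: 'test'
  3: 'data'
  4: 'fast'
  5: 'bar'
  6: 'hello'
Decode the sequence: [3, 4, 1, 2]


Look up each index in the dictionary:
  3 -> 'data'
  4 -> 'fast'
  1 -> 'foo'
  2 -> 'test'

Decoded: "data fast foo test"


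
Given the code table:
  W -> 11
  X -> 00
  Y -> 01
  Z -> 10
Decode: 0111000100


Decoding:
01 -> Y
11 -> W
00 -> X
01 -> Y
00 -> X


Result: YWXYX


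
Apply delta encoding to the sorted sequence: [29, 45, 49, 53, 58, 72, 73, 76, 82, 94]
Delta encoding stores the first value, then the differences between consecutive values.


First value: 29
Deltas:
  45 - 29 = 16
  49 - 45 = 4
  53 - 49 = 4
  58 - 53 = 5
  72 - 58 = 14
  73 - 72 = 1
  76 - 73 = 3
  82 - 76 = 6
  94 - 82 = 12


Delta encoded: [29, 16, 4, 4, 5, 14, 1, 3, 6, 12]


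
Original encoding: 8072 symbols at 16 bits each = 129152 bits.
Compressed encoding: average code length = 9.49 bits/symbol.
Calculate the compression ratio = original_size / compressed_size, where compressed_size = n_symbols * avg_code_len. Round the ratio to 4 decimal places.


original_size = n_symbols * orig_bits = 8072 * 16 = 129152 bits
compressed_size = n_symbols * avg_code_len = 8072 * 9.49 = 76603.28 bits
ratio = original_size / compressed_size = 129152 / 76603.28 = 1.686

Compression ratio = 1.686


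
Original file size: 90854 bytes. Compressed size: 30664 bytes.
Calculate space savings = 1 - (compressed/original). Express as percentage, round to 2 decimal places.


ratio = compressed/original = 30664/90854 = 0.337509
savings = 1 - ratio = 1 - 0.337509 = 0.662491
as a percentage: 0.662491 * 100 = 66.25%

Space savings = 1 - 30664/90854 = 66.25%


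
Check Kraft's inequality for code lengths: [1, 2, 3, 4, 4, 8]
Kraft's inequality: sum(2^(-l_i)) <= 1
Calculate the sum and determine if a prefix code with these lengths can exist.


Sum = 2^(-1) + 2^(-2) + 2^(-3) + 2^(-4) + 2^(-4) + 2^(-8)
    = 0.5 + 0.25 + 0.125 + 0.0625 + 0.0625 + 0.00390625
    = 257/256 = 1.00390625
Since 1.00390625 > 1, Kraft's inequality is NOT satisfied.
A prefix code with these lengths CANNOT exist.

Kraft sum = 1.00390625. Not satisfied.


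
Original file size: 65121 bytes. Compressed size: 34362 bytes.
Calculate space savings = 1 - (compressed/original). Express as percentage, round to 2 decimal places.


ratio = compressed/original = 34362/65121 = 0.527664
savings = 1 - ratio = 1 - 0.527664 = 0.472336
as a percentage: 0.472336 * 100 = 47.23%

Space savings = 1 - 34362/65121 = 47.23%


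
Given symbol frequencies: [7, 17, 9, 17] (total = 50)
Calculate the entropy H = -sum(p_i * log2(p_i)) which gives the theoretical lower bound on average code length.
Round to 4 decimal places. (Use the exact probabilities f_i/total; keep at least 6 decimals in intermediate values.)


Per-symbol terms -p_i * log2(p_i) with p_i = f_i/50:
  p = 7/50 = 0.140000: log2(p) = -2.836501, -p*log2(p) = 0.397110
  p = 17/50 = 0.340000: log2(p) = -1.556393, -p*log2(p) = 0.529174
  p = 9/50 = 0.180000: log2(p) = -2.473931, -p*log2(p) = 0.445308
  p = 17/50 = 0.340000: log2(p) = -1.556393, -p*log2(p) = 0.529174
H = 0.397110 + 0.529174 + 0.445308 + 0.529174 = 1.900766

H = 1.9008 bits/symbol


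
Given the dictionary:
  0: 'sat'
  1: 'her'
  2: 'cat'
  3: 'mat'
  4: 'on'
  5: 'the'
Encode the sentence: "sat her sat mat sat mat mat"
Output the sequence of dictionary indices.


Look up each word in the dictionary:
  'sat' -> 0
  'her' -> 1
  'sat' -> 0
  'mat' -> 3
  'sat' -> 0
  'mat' -> 3
  'mat' -> 3

Encoded: [0, 1, 0, 3, 0, 3, 3]


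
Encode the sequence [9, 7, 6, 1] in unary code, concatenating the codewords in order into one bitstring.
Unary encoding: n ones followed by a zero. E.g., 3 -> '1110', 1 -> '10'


Encode each number as n ones followed by a terminating 0:
  9 -> 1111111110 (10 bits)
  7 -> 11111110 (8 bits)
  6 -> 1111110 (7 bits)
  1 -> 10 (2 bits)
Total length = 10 + 8 + 7 + 2 = 27 bits.

Unary([9, 7, 6, 1]) = 111111111011111110111111010 (27 bits)


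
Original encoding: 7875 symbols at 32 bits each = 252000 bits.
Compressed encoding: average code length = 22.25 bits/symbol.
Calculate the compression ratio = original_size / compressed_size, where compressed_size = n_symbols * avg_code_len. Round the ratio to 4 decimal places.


original_size = n_symbols * orig_bits = 7875 * 32 = 252000 bits
compressed_size = n_symbols * avg_code_len = 7875 * 22.25 = 175218.75 bits
ratio = original_size / compressed_size = 252000 / 175218.75 = 1.4382

Compression ratio = 1.4382


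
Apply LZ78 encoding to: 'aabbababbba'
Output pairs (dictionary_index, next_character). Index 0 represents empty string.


LZ78 encoding steps:
Dictionary: {0: ''}
Step 1: w='' (idx 0), next='a' -> output (0, 'a'), add 'a' as idx 1
Step 2: w='a' (idx 1), next='b' -> output (1, 'b'), add 'ab' as idx 2
Step 3: w='' (idx 0), next='b' -> output (0, 'b'), add 'b' as idx 3
Step 4: w='ab' (idx 2), next='a' -> output (2, 'a'), add 'aba' as idx 4
Step 5: w='b' (idx 3), next='b' -> output (3, 'b'), add 'bb' as idx 5
Step 6: w='b' (idx 3), next='a' -> output (3, 'a'), add 'ba' as idx 6


Encoded: [(0, 'a'), (1, 'b'), (0, 'b'), (2, 'a'), (3, 'b'), (3, 'a')]


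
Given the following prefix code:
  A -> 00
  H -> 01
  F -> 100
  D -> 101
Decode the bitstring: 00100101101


Decoding step by step:
Bits 00 -> A
Bits 100 -> F
Bits 101 -> D
Bits 101 -> D


Decoded message: AFDD


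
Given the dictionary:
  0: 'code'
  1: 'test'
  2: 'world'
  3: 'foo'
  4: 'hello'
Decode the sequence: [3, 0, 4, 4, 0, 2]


Look up each index in the dictionary:
  3 -> 'foo'
  0 -> 'code'
  4 -> 'hello'
  4 -> 'hello'
  0 -> 'code'
  2 -> 'world'

Decoded: "foo code hello hello code world"


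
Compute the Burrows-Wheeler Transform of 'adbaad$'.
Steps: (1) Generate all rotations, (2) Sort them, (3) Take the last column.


Rotations (sorted):
  0: $adbaad -> last char: d
  1: aad$adb -> last char: b
  2: ad$adba -> last char: a
  3: adbaad$ -> last char: $
  4: baad$ad -> last char: d
  5: d$adbaa -> last char: a
  6: dbaad$a -> last char: a


BWT = dba$daa


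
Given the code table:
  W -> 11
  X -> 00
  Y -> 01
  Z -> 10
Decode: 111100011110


Decoding:
11 -> W
11 -> W
00 -> X
01 -> Y
11 -> W
10 -> Z


Result: WWXYWZ


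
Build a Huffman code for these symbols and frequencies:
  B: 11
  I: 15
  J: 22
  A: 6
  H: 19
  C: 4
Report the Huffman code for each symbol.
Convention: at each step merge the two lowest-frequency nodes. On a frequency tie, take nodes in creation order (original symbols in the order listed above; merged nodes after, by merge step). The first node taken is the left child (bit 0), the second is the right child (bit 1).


Huffman tree construction:
Step 1: Merge C(4) + A(6) = 10
Step 2: Merge (C+A)(10) + B(11) = 21
Step 3: Merge I(15) + H(19) = 34
Step 4: Merge ((C+A)+B)(21) + J(22) = 43
Step 5: Merge (I+H)(34) + (((C+A)+B)+J)(43) = 77
Read each symbol's code off the tree from the root (left child = 0, right child = 1).

Codes:
  B: 101 (length 3)
  I: 00 (length 2)
  J: 11 (length 2)
  A: 1001 (length 4)
  H: 01 (length 2)
  C: 1000 (length 4)
Average code length: 185/77 = 2.4026 bits/symbol


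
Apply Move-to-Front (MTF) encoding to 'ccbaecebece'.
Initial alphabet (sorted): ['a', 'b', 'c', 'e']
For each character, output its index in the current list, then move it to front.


MTF encoding:
'c': index 2 in ['a', 'b', 'c', 'e'] -> ['c', 'a', 'b', 'e']
'c': index 0 in ['c', 'a', 'b', 'e'] -> ['c', 'a', 'b', 'e']
'b': index 2 in ['c', 'a', 'b', 'e'] -> ['b', 'c', 'a', 'e']
'a': index 2 in ['b', 'c', 'a', 'e'] -> ['a', 'b', 'c', 'e']
'e': index 3 in ['a', 'b', 'c', 'e'] -> ['e', 'a', 'b', 'c']
'c': index 3 in ['e', 'a', 'b', 'c'] -> ['c', 'e', 'a', 'b']
'e': index 1 in ['c', 'e', 'a', 'b'] -> ['e', 'c', 'a', 'b']
'b': index 3 in ['e', 'c', 'a', 'b'] -> ['b', 'e', 'c', 'a']
'e': index 1 in ['b', 'e', 'c', 'a'] -> ['e', 'b', 'c', 'a']
'c': index 2 in ['e', 'b', 'c', 'a'] -> ['c', 'e', 'b', 'a']
'e': index 1 in ['c', 'e', 'b', 'a'] -> ['e', 'c', 'b', 'a']


Output: [2, 0, 2, 2, 3, 3, 1, 3, 1, 2, 1]


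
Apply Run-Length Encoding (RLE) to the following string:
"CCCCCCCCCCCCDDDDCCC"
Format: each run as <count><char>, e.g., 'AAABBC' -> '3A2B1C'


Scanning runs left to right:
  i=0: run of 'C' x 12 -> '12C'
  i=12: run of 'D' x 4 -> '4D'
  i=16: run of 'C' x 3 -> '3C'

RLE = 12C4D3C


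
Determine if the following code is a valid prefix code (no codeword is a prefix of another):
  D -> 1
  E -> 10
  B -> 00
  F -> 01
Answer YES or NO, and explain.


Checking each pair (does one codeword prefix another?):
  D='1' vs E='10': prefix -- VIOLATION

NO -- this is NOT a valid prefix code. D (1) is a prefix of E (10).


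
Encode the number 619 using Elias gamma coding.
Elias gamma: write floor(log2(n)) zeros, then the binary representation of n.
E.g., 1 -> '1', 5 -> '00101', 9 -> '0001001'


num_bits = floor(log2(619)) + 1 = 10
leading_zeros = num_bits - 1 = 9
binary(619) = 1001101011

Elias gamma(619) = '000000000' + '1001101011' = 0000000001001101011 (19 bits)


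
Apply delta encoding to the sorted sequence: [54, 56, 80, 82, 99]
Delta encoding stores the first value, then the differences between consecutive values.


First value: 54
Deltas:
  56 - 54 = 2
  80 - 56 = 24
  82 - 80 = 2
  99 - 82 = 17


Delta encoded: [54, 2, 24, 2, 17]


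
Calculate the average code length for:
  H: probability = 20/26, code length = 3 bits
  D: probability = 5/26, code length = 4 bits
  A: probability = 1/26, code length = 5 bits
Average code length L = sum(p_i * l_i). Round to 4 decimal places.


Weighted contributions p_i * l_i:
  H: (20/26) * 3 = 60/26
  D: (5/26) * 4 = 20/26
  A: (1/26) * 5 = 5/26
Sum = (60 + 20 + 5)/26 = 85/26

L = 85/26 = 3.2692 bits/symbol


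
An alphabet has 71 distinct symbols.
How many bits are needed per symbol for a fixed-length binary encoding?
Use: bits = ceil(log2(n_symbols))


log2(71) = 6.1497
Bracket: 2^6 = 64 < 71 <= 2^7 = 128
So ceil(log2(71)) = 7

bits = ceil(log2(71)) = ceil(6.1497) = 7 bits


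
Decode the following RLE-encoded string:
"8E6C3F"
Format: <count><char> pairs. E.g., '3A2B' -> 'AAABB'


Expanding each <count><char> pair:
  8E -> 'EEEEEEEE'
  6C -> 'CCCCCC'
  3F -> 'FFF'

Decoded = EEEEEEEECCCCCCFFF


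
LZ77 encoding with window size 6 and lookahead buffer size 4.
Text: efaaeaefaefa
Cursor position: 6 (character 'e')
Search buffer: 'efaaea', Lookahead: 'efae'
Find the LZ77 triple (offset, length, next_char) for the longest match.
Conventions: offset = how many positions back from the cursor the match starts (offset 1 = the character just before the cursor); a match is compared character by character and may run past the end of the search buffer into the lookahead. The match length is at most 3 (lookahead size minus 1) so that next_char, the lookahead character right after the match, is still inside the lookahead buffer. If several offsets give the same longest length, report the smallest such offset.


Try each offset into the search buffer:
  offset=1 (pos 5, char 'a'): match length 0
  offset=2 (pos 4, char 'e'): match length 1
  offset=3 (pos 3, char 'a'): match length 0
  offset=4 (pos 2, char 'a'): match length 0
  offset=5 (pos 1, char 'f'): match length 0
  offset=6 (pos 0, char 'e'): match length 3
Longest match has length 3 at offset 6.
next_char = character at position 6 + 3 = 9 -> 'e'

Best match: offset=6, length=3 (matching 'efa' starting at position 0)
LZ77 triple: (6, 3, 'e')


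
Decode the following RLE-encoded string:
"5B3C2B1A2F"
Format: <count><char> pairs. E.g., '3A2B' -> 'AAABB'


Expanding each <count><char> pair:
  5B -> 'BBBBB'
  3C -> 'CCC'
  2B -> 'BB'
  1A -> 'A'
  2F -> 'FF'

Decoded = BBBBBCCCBBAFF


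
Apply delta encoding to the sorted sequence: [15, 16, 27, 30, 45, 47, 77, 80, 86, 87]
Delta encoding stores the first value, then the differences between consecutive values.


First value: 15
Deltas:
  16 - 15 = 1
  27 - 16 = 11
  30 - 27 = 3
  45 - 30 = 15
  47 - 45 = 2
  77 - 47 = 30
  80 - 77 = 3
  86 - 80 = 6
  87 - 86 = 1


Delta encoded: [15, 1, 11, 3, 15, 2, 30, 3, 6, 1]


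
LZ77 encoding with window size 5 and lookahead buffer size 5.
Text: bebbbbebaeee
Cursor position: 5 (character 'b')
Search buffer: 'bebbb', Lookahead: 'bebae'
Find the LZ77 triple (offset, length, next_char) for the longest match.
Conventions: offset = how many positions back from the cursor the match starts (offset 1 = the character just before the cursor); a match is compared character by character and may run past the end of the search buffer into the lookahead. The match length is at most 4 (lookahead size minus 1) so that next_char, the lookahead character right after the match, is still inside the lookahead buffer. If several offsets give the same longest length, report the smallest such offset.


Try each offset into the search buffer:
  offset=1 (pos 4, char 'b'): match length 1
  offset=2 (pos 3, char 'b'): match length 1
  offset=3 (pos 2, char 'b'): match length 1
  offset=4 (pos 1, char 'e'): match length 0
  offset=5 (pos 0, char 'b'): match length 3
Longest match has length 3 at offset 5.
next_char = character at position 5 + 3 = 8 -> 'a'

Best match: offset=5, length=3 (matching 'beb' starting at position 0)
LZ77 triple: (5, 3, 'a')


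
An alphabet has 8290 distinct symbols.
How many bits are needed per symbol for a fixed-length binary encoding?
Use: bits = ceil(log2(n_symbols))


log2(8290) = 13.0172
Bracket: 2^13 = 8192 < 8290 <= 2^14 = 16384
So ceil(log2(8290)) = 14

bits = ceil(log2(8290)) = ceil(13.0172) = 14 bits


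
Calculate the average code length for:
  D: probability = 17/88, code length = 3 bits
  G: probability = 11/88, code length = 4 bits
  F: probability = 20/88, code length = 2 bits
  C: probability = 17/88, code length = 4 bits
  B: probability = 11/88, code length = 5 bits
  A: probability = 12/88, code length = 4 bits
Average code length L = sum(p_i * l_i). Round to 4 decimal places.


Weighted contributions p_i * l_i:
  D: (17/88) * 3 = 51/88
  G: (11/88) * 4 = 44/88
  F: (20/88) * 2 = 40/88
  C: (17/88) * 4 = 68/88
  B: (11/88) * 5 = 55/88
  A: (12/88) * 4 = 48/88
Sum = (51 + 44 + 40 + 68 + 55 + 48)/88 = 306/88

L = 306/88 = 3.4773 bits/symbol


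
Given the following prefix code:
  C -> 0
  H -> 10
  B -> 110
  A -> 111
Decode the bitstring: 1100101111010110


Decoding step by step:
Bits 110 -> B
Bits 0 -> C
Bits 10 -> H
Bits 111 -> A
Bits 10 -> H
Bits 10 -> H
Bits 110 -> B


Decoded message: BCHAHHB


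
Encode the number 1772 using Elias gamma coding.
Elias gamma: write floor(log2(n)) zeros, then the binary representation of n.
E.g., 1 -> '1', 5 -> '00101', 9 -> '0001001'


num_bits = floor(log2(1772)) + 1 = 11
leading_zeros = num_bits - 1 = 10
binary(1772) = 11011101100

Elias gamma(1772) = '0000000000' + '11011101100' = 000000000011011101100 (21 bits)


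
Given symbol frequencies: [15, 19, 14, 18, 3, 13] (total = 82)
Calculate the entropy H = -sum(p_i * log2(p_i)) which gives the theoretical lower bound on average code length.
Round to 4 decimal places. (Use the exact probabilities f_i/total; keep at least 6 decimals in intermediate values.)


Per-symbol terms -p_i * log2(p_i) with p_i = f_i/82:
  p = 15/82 = 0.182927: log2(p) = -2.450661, -p*log2(p) = 0.448292
  p = 19/82 = 0.231707: log2(p) = -2.109624, -p*log2(p) = 0.488815
  p = 14/82 = 0.170732: log2(p) = -2.550197, -p*log2(p) = 0.435400
  p = 18/82 = 0.219512: log2(p) = -2.187627, -p*log2(p) = 0.480211
  p = 3/82 = 0.036585: log2(p) = -4.772590, -p*log2(p) = 0.174607
  p = 13/82 = 0.158537: log2(p) = -2.657112, -p*log2(p) = 0.421250
H = 0.448292 + 0.488815 + 0.435400 + 0.480211 + 0.174607 + 0.421250 = 2.448575

H = 2.4486 bits/symbol


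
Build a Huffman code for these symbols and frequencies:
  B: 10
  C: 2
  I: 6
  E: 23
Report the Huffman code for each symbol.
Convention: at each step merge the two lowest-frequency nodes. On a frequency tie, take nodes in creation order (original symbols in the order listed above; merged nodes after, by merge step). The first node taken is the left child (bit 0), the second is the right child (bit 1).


Huffman tree construction:
Step 1: Merge C(2) + I(6) = 8
Step 2: Merge (C+I)(8) + B(10) = 18
Step 3: Merge ((C+I)+B)(18) + E(23) = 41
Read each symbol's code off the tree from the root (left child = 0, right child = 1).

Codes:
  B: 01 (length 2)
  C: 000 (length 3)
  I: 001 (length 3)
  E: 1 (length 1)
Average code length: 67/41 = 1.6341 bits/symbol


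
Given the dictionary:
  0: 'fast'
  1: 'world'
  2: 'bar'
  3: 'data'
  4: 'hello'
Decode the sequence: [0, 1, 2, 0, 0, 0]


Look up each index in the dictionary:
  0 -> 'fast'
  1 -> 'world'
  2 -> 'bar'
  0 -> 'fast'
  0 -> 'fast'
  0 -> 'fast'

Decoded: "fast world bar fast fast fast"


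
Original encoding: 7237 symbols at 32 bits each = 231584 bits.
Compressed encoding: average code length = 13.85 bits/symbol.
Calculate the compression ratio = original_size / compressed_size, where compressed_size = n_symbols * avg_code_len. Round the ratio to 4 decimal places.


original_size = n_symbols * orig_bits = 7237 * 32 = 231584 bits
compressed_size = n_symbols * avg_code_len = 7237 * 13.85 = 100232.45 bits
ratio = original_size / compressed_size = 231584 / 100232.45 = 2.3105

Compression ratio = 2.3105


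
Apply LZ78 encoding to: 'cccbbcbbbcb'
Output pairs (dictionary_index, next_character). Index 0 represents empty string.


LZ78 encoding steps:
Dictionary: {0: ''}
Step 1: w='' (idx 0), next='c' -> output (0, 'c'), add 'c' as idx 1
Step 2: w='c' (idx 1), next='c' -> output (1, 'c'), add 'cc' as idx 2
Step 3: w='' (idx 0), next='b' -> output (0, 'b'), add 'b' as idx 3
Step 4: w='b' (idx 3), next='c' -> output (3, 'c'), add 'bc' as idx 4
Step 5: w='b' (idx 3), next='b' -> output (3, 'b'), add 'bb' as idx 5
Step 6: w='bc' (idx 4), next='b' -> output (4, 'b'), add 'bcb' as idx 6


Encoded: [(0, 'c'), (1, 'c'), (0, 'b'), (3, 'c'), (3, 'b'), (4, 'b')]


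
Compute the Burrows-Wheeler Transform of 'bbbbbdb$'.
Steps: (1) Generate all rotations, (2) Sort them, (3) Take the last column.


Rotations (sorted):
  0: $bbbbbdb -> last char: b
  1: b$bbbbbd -> last char: d
  2: bbbbbdb$ -> last char: $
  3: bbbbdb$b -> last char: b
  4: bbbdb$bb -> last char: b
  5: bbdb$bbb -> last char: b
  6: bdb$bbbb -> last char: b
  7: db$bbbbb -> last char: b


BWT = bd$bbbbb


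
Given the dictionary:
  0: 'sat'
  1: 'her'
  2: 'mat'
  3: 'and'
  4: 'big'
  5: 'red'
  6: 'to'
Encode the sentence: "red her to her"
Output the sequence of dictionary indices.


Look up each word in the dictionary:
  'red' -> 5
  'her' -> 1
  'to' -> 6
  'her' -> 1

Encoded: [5, 1, 6, 1]


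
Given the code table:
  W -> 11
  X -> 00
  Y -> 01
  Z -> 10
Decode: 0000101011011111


Decoding:
00 -> X
00 -> X
10 -> Z
10 -> Z
11 -> W
01 -> Y
11 -> W
11 -> W


Result: XXZZWYWW


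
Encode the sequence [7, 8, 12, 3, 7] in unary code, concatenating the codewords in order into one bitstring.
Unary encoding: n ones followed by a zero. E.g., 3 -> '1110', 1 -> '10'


Encode each number as n ones followed by a terminating 0:
  7 -> 11111110 (8 bits)
  8 -> 111111110 (9 bits)
  12 -> 1111111111110 (13 bits)
  3 -> 1110 (4 bits)
  7 -> 11111110 (8 bits)
Total length = 8 + 9 + 13 + 4 + 8 = 42 bits.

Unary([7, 8, 12, 3, 7]) = 111111101111111101111111111110111011111110 (42 bits)


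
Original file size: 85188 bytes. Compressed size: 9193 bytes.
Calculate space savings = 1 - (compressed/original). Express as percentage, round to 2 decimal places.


ratio = compressed/original = 9193/85188 = 0.107914
savings = 1 - ratio = 1 - 0.107914 = 0.892086
as a percentage: 0.892086 * 100 = 89.21%

Space savings = 1 - 9193/85188 = 89.21%


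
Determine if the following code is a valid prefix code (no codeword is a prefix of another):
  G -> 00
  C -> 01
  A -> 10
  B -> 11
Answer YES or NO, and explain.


Checking each pair (does one codeword prefix another?):
  G='00' vs C='01': no prefix
  G='00' vs A='10': no prefix
  G='00' vs B='11': no prefix
  C='01' vs G='00': no prefix
  C='01' vs A='10': no prefix
  C='01' vs B='11': no prefix
  A='10' vs G='00': no prefix
  A='10' vs C='01': no prefix
  A='10' vs B='11': no prefix
  B='11' vs G='00': no prefix
  B='11' vs C='01': no prefix
  B='11' vs A='10': no prefix
No violation found over all pairs.

YES -- this is a valid prefix code. No codeword is a prefix of any other codeword.


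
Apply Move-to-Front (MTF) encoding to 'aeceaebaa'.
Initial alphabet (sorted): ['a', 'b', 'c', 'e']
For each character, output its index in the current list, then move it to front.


MTF encoding:
'a': index 0 in ['a', 'b', 'c', 'e'] -> ['a', 'b', 'c', 'e']
'e': index 3 in ['a', 'b', 'c', 'e'] -> ['e', 'a', 'b', 'c']
'c': index 3 in ['e', 'a', 'b', 'c'] -> ['c', 'e', 'a', 'b']
'e': index 1 in ['c', 'e', 'a', 'b'] -> ['e', 'c', 'a', 'b']
'a': index 2 in ['e', 'c', 'a', 'b'] -> ['a', 'e', 'c', 'b']
'e': index 1 in ['a', 'e', 'c', 'b'] -> ['e', 'a', 'c', 'b']
'b': index 3 in ['e', 'a', 'c', 'b'] -> ['b', 'e', 'a', 'c']
'a': index 2 in ['b', 'e', 'a', 'c'] -> ['a', 'b', 'e', 'c']
'a': index 0 in ['a', 'b', 'e', 'c'] -> ['a', 'b', 'e', 'c']


Output: [0, 3, 3, 1, 2, 1, 3, 2, 0]


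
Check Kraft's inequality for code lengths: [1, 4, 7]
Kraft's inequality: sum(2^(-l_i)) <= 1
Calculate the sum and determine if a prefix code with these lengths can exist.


Sum = 2^(-1) + 2^(-4) + 2^(-7)
    = 0.5 + 0.0625 + 0.0078125
    = 73/128 = 0.5703125
Since 0.5703125 <= 1, Kraft's inequality IS satisfied.
A prefix code with these lengths CAN exist.

Kraft sum = 0.5703125. Satisfied.


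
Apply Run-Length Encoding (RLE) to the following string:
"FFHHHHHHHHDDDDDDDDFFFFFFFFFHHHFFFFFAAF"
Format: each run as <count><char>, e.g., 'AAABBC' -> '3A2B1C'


Scanning runs left to right:
  i=0: run of 'F' x 2 -> '2F'
  i=2: run of 'H' x 8 -> '8H'
  i=10: run of 'D' x 8 -> '8D'
  i=18: run of 'F' x 9 -> '9F'
  i=27: run of 'H' x 3 -> '3H'
  i=30: run of 'F' x 5 -> '5F'
  i=35: run of 'A' x 2 -> '2A'
  i=37: run of 'F' x 1 -> '1F'

RLE = 2F8H8D9F3H5F2A1F


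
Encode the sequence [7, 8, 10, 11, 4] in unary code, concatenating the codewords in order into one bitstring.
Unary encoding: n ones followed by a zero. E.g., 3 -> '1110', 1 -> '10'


Encode each number as n ones followed by a terminating 0:
  7 -> 11111110 (8 bits)
  8 -> 111111110 (9 bits)
  10 -> 11111111110 (11 bits)
  11 -> 111111111110 (12 bits)
  4 -> 11110 (5 bits)
Total length = 8 + 9 + 11 + 12 + 5 = 45 bits.

Unary([7, 8, 10, 11, 4]) = 111111101111111101111111111011111111111011110 (45 bits)


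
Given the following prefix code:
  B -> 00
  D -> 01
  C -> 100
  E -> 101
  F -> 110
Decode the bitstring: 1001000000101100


Decoding step by step:
Bits 100 -> C
Bits 100 -> C
Bits 00 -> B
Bits 00 -> B
Bits 101 -> E
Bits 100 -> C


Decoded message: CCBBEC
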